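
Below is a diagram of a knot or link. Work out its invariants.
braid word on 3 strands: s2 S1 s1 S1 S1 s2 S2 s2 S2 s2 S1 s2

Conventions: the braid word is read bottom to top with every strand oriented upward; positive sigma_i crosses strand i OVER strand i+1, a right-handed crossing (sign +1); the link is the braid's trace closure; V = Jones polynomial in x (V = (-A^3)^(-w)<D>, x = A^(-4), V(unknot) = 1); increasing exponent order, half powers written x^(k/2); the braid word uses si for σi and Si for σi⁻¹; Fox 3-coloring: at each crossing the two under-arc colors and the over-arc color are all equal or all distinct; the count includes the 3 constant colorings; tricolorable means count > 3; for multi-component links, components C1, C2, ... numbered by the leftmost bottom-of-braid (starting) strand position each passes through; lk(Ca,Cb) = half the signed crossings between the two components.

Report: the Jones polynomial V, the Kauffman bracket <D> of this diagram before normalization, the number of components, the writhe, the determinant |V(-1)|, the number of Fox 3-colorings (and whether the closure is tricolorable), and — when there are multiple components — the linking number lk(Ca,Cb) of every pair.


V(x) = -x^-3 + 2x^-2 - 2x^-1 + 3 - 2x + 2x^2 - x^3
bracket: -A^-12 + 2A^-8 - 2A^-4 + 3 - 2A^4 + 2A^8 - A^12, w = 0
1 component, writhe 0, over 12 crossings
det 13, colorings 3 of 3^12 — not tricolorable
observation: V spans 6 powers of x: at least 6 crossings in any diagram


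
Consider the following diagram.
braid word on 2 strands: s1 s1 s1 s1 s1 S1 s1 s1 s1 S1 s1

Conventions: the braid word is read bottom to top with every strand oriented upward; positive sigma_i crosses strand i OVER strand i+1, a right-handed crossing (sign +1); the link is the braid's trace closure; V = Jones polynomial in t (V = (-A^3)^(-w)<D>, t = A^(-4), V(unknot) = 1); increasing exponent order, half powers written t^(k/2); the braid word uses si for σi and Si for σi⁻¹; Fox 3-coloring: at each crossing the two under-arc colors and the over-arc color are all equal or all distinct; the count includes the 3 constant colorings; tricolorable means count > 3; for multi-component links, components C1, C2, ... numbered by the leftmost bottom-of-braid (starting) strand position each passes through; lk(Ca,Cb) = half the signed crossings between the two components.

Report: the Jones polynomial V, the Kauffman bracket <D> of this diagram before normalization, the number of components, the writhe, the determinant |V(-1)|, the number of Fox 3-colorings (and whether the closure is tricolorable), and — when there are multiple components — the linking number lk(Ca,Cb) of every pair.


V = t^3 + t^5 - t^6 + t^7 - t^8 + t^9 - t^10
<D> = A^-19 - A^-15 + A^-11 - A^-7 + A^-3 - A - A^9 (w = +7)
1 component over 11 crossings, w = +7
3 Fox colorings among 3^11, |V(-1)| = 7: not tricolorable
why: |V(-1)| = 7: so not tricolorable, since 3 does not divide 7


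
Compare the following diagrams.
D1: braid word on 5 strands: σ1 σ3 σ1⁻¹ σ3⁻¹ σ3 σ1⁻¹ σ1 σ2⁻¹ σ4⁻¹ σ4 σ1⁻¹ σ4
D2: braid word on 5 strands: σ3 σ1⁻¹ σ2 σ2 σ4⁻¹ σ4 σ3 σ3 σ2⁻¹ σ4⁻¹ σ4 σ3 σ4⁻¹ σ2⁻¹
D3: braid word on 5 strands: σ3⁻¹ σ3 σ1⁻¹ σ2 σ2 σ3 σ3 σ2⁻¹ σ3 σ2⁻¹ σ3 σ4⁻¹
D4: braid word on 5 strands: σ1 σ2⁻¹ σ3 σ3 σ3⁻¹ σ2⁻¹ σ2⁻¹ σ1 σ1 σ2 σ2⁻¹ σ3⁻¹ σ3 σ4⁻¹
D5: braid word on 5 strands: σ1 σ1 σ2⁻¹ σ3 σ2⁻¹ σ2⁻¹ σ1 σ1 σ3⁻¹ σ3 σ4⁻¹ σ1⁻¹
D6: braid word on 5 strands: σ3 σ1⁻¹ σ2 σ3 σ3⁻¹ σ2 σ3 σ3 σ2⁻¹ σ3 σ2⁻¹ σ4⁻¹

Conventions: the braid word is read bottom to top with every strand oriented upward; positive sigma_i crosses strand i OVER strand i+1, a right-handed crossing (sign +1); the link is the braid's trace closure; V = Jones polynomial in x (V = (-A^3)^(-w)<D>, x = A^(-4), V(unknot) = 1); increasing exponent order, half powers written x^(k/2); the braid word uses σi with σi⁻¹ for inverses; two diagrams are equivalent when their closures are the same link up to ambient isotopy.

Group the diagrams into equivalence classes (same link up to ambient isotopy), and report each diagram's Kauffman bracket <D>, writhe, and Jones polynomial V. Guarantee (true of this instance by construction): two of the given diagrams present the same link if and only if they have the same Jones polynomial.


equivalence classes: {D1} | {D2, D3, D6} | {D4, D5}
D1 (bracket 1; 12 crossings at w = 0): V = 1
D2 (bracket A^-22 - 2A^-18 + 2A^-14 - 3A^-10 + 3A^-6 - 2A^-2 + 2A^2; 14 crossings at w = +2): V = 2x - 2x^2 + 3x^3 - 3x^4 + 2x^5 - 2x^6 + x^7
D3 (bracket A^-22 - 2A^-18 + 2A^-14 - 3A^-10 + 3A^-6 - 2A^-2 + 2A^2; 12 crossings at w = +2): V = 2x - 2x^2 + 3x^3 - 3x^4 + 2x^5 - 2x^6 + x^7
V(D4) = -x^-3 + x^-2 - x^-1 + 3 - x + x^2 - x^3  [14 crossings, <D> = -A^-12 + A^-8 - A^-4 + 3 - A^4 + A^8 - A^12, w = 0]
V(D5) = -x^-3 + x^-2 - x^-1 + 3 - x + x^2 - x^3  (w 0, c 12, <D> = -A^-12 + A^-8 - A^-4 + 3 - A^4 + A^8 - A^12)
V(D6) = 2x - 2x^2 + 3x^3 - 3x^4 + 2x^5 - 2x^6 + x^7  [12 crossings, <D> = A^-22 - 2A^-18 + 2A^-14 - 3A^-10 + 3A^-6 - 2A^-2 + 2A^2, w = +2]
key observation: comparing 6 Jones polynomials yields 3 groups


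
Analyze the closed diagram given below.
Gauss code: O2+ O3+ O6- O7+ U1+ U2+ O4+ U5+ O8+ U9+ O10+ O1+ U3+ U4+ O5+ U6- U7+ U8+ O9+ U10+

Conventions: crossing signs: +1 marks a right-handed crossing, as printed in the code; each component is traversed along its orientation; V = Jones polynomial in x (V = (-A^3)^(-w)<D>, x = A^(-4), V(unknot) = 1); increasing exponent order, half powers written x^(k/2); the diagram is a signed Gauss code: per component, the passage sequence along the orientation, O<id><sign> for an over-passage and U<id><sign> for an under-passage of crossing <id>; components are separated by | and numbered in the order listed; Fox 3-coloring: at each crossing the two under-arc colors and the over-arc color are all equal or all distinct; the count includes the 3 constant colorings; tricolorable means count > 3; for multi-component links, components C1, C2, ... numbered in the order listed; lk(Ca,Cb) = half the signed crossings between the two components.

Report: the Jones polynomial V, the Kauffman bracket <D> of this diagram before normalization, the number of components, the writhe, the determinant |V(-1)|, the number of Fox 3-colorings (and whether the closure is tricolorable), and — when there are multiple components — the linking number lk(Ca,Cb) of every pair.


V(x) = x^3 + x^5 - x^6 + x^7 - x^8 + x^9 - x^10
bracket: -A^-16 + A^-12 - A^-8 + A^-4 - 1 + A^4 + A^12, w = +8
1 component, writhe +8, over 10 crossings
det 7, colorings 3 of 3^10 — not tricolorable
observation: |V(-1)| = 7: so not tricolorable, since 3 does not divide 7


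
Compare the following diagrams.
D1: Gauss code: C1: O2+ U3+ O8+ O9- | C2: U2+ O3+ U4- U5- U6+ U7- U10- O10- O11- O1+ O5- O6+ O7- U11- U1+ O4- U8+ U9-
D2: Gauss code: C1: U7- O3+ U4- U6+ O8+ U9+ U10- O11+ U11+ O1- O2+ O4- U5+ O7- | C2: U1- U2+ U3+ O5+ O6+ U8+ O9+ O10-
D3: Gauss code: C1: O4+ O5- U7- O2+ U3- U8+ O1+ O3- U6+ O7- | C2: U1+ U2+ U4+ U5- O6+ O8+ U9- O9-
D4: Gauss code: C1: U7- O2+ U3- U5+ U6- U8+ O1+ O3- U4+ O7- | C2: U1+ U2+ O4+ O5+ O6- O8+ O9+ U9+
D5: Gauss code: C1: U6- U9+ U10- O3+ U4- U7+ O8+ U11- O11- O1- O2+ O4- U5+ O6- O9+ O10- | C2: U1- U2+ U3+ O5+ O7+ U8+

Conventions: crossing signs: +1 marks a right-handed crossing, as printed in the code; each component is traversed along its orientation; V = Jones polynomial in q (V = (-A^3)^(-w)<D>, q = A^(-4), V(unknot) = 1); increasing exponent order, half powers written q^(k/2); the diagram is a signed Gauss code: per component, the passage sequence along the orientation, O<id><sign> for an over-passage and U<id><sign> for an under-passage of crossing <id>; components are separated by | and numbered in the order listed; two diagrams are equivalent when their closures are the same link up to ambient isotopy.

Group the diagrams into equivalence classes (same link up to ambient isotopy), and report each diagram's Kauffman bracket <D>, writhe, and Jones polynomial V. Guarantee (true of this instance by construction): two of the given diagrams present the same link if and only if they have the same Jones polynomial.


grouping into links: {D1} | {D2, D3, D4, D5}
V(D1) = -q^(1/2) - q^(5/2)  (w -1, c 11, <D> = A^-13 + A^-5)
V(D2) = -q^(1/2) + q^(3/2) - q^(5/2) - q^(9/2)  (w +3, c 11, <D> = A^-9 + A^-1 - A^3 + A^7)
D3 (bracket A^-15 + A^-7 - A^-3 + A; 9 crossings at w = +1): V = -q^(1/2) + q^(3/2) - q^(5/2) - q^(9/2)
V(D4) = -q^(1/2) + q^(3/2) - q^(5/2) - q^(9/2)  [9 crossings, <D> = A^-9 + A^-1 - A^3 + A^7, w = +3]
D5 (bracket A^-15 + A^-7 - A^-3 + A; 11 crossings at w = +1): V = -q^(1/2) + q^(3/2) - q^(5/2) - q^(9/2)
why: V(q) takes 2 values over 5 diagrams, fixing the grouping


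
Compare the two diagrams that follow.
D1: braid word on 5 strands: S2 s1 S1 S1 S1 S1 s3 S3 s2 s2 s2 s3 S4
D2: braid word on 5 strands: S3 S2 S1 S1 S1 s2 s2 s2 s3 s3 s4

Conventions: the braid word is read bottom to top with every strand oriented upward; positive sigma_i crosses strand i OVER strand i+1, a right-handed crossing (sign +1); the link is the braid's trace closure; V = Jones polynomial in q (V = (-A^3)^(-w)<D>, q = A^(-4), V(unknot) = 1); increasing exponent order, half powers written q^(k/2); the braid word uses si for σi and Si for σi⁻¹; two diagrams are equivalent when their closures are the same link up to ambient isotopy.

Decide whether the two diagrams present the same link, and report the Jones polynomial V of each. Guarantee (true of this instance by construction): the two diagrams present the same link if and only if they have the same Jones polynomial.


equivalent: yes
D1 (bracket A^-9 + 2A^-1 - A^3 + A^7 - A^11; 13 crossings at w = -1): V = q^(-7/2) - q^(-5/2) + q^(-3/2) - 2q^(-1/2) - q^(3/2)
D2 (bracket A^-3 + 2A^5 - A^9 + A^13 - A^17; 11 crossings at w = +1): V = q^(-7/2) - q^(-5/2) + q^(-3/2) - 2q^(-1/2) - q^(3/2)
key observation: all 2 diagrams share one V(q), hence one class


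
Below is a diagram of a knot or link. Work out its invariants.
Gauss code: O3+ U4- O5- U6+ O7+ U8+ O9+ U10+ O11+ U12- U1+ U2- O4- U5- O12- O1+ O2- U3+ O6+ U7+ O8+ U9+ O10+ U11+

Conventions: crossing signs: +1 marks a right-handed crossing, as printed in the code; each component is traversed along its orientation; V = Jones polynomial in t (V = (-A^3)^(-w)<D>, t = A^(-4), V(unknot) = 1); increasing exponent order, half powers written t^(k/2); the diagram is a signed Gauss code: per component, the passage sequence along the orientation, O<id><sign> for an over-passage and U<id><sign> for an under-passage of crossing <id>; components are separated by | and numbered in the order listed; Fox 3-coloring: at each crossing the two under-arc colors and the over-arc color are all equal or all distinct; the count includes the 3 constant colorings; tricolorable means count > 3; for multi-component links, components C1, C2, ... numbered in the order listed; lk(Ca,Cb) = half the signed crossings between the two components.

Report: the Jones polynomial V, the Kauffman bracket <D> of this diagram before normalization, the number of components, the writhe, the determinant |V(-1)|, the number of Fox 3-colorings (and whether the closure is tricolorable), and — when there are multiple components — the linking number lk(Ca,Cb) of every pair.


Jones polynomial: V(t) = -t^-1 + 2 - 2t + 4t^2 - 4t^3 + 5t^4 - 5t^5 + 4t^6 - 3t^7 + 2t^8 - t^9
<D> = -A^-24 + 2A^-20 - 3A^-16 + 4A^-12 - 5A^-8 + 5A^-4 - 4 + 4A^4 - 2A^8 + 2A^12 - A^16; writhe +4
components 1, writhe +4 (12 crossings)
3-colorings: 9 of 3^12, det 33 — tricolorable
note: the span of V is 10, forcing >= 10 crossings in any diagram


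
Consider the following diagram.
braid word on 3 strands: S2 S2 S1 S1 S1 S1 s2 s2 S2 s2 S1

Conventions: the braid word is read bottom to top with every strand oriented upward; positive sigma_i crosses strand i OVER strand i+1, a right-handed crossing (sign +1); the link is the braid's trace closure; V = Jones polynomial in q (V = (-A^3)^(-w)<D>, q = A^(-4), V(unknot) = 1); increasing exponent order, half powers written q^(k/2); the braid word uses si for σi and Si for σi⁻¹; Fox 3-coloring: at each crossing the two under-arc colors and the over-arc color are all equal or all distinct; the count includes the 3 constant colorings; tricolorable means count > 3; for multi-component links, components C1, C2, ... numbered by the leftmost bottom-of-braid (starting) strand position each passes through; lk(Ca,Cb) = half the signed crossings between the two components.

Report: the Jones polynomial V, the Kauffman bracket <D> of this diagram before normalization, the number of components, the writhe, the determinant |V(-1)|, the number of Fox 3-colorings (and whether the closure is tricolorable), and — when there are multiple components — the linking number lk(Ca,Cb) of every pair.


Jones polynomial: V(q) = q^(-17/2) - q^(-15/2) + 2q^(-13/2) - 3q^(-11/2) + 3q^(-9/2) - 3q^(-7/2) + q^(-5/2) - 2q^(-3/2)
<D> = 2A^-9 - A^-5 + 3A^-1 - 3A^3 + 3A^7 - 2A^11 + A^15 - A^19; writhe -5
components 2, writhe -5 (11 crossings)
linking number lk(C1,C2) = 0
3-colorings: 3 of 3^11, det 16 — not tricolorable
note: the 1 component pair carries total linking 0


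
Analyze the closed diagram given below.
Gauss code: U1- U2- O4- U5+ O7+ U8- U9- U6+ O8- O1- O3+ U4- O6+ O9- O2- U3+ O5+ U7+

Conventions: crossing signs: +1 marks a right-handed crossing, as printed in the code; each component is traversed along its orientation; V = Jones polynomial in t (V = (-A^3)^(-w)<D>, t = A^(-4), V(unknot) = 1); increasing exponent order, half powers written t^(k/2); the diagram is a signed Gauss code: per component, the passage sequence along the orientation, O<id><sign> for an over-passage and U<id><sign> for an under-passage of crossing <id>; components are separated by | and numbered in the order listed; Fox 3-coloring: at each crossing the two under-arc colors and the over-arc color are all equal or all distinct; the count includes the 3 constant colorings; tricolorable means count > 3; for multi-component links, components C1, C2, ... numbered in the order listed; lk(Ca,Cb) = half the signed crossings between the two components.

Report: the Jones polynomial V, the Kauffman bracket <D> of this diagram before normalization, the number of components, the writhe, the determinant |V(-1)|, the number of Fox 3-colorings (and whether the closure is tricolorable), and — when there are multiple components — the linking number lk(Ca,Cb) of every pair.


Jones polynomial: V(t) = t^-2 - t^-1 + 1 - t + t^2
<D> = -A^-11 + A^-7 - A^-3 + A - A^5; writhe -1
components 1, writhe -1 (9 crossings)
3-colorings: 3 of 3^9, det 5 — not tricolorable
note: w = -1 shifts under R1 moves; the (-A^3)^(1) factor cancels that in V


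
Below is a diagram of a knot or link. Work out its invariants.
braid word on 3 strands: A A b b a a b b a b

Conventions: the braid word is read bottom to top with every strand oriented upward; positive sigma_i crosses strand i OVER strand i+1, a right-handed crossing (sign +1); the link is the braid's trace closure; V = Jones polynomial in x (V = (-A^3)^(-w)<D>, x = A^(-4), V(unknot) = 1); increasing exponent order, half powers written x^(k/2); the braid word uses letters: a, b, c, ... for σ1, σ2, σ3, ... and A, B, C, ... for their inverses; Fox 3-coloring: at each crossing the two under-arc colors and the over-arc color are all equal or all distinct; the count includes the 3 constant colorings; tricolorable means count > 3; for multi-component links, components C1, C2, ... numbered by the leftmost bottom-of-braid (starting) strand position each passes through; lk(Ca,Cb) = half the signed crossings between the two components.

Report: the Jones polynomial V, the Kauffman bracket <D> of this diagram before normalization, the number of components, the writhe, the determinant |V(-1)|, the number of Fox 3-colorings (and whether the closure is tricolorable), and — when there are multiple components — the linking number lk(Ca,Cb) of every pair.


Jones polynomial: V(x) = x^2 + 2x^4 - 2x^5 + x^6 - 2x^7 + x^8
<D> = A^-14 - 2A^-10 + A^-6 - 2A^-2 + 2A^2 + A^10; writhe +6
components 1, writhe +6 (10 crossings)
3-colorings: 27 of 3^10, det 9 — tricolorable
note: w = +6 shifts under R1 moves; the (-A^3)^(-6) factor cancels that in V


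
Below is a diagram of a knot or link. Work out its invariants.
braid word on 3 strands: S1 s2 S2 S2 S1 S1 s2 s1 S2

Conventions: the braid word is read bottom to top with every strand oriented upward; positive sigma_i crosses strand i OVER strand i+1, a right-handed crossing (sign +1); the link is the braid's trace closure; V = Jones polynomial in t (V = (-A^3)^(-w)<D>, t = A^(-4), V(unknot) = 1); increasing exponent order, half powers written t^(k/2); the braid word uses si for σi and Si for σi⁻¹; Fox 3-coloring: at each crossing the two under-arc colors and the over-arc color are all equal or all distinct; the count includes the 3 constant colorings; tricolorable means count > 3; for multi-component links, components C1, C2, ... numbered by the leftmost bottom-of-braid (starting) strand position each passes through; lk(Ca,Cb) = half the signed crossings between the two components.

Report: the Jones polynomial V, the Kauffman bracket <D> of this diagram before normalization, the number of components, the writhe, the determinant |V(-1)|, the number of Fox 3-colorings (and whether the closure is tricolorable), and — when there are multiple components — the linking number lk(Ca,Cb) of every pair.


Jones polynomial: V(t) = t^(-9/2) - t^(-5/2) - t^(-3/2) - t^(-1/2)
<D> = A^-7 + A^-3 + A - A^9; writhe -3
components 2, writhe -3 (9 crossings)
linking number lk(C1,C2) = 0
3-colorings: 27 of 3^9, det 0 — tricolorable
note: w = -3 (over 9 crossings) is diagram-only; (-A^3)^(3) removes it from V


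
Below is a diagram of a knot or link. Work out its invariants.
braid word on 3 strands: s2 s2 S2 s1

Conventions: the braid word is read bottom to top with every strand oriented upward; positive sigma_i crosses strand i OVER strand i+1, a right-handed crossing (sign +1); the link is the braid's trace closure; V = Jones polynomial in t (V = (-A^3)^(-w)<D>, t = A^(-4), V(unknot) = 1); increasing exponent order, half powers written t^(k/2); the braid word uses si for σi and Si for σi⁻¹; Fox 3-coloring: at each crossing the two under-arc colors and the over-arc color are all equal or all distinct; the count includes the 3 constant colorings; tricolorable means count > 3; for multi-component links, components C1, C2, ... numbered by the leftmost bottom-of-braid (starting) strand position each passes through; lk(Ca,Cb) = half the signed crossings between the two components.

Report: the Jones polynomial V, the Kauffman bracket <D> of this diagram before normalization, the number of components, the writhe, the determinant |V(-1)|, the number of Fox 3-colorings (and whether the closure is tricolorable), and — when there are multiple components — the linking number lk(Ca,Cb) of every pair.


V = 1
<D> = A^6 (w = +2)
1 component over 4 crossings, w = +2
3 Fox colorings among 3^4, |V(-1)| = 1: not tricolorable
why: inverse pairs cancel, leaving σ2 σ1


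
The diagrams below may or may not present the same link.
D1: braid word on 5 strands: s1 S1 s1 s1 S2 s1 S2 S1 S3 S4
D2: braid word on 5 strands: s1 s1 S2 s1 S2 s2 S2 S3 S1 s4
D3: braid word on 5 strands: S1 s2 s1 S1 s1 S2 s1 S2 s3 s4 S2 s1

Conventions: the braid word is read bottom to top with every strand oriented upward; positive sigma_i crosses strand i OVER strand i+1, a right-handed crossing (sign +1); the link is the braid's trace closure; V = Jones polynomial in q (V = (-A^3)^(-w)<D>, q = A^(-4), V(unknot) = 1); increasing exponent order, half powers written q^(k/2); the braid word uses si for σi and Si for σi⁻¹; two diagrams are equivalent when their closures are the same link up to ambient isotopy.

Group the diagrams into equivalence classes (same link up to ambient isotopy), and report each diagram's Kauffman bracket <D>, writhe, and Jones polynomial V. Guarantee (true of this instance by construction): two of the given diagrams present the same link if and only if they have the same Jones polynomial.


equivalence classes: {D1, D2, D3}
D1 (bracket A^-14 - A^-10 + A^-6 - A^-2 + A^2; 10 crossings at w = -2): V = q^-2 - q^-1 + 1 - q + q^2
V(D2) = q^-2 - q^-1 + 1 - q + q^2  [10 crossings, <D> = A^-8 - A^-4 + 1 - A^4 + A^8, w = 0]
D3 (bracket A^-2 - A^2 + A^6 - A^10 + A^14; 12 crossings at w = +2): V = q^-2 - q^-1 + 1 - q + q^2
key observation: all 3 diagrams share one V(q), hence one class


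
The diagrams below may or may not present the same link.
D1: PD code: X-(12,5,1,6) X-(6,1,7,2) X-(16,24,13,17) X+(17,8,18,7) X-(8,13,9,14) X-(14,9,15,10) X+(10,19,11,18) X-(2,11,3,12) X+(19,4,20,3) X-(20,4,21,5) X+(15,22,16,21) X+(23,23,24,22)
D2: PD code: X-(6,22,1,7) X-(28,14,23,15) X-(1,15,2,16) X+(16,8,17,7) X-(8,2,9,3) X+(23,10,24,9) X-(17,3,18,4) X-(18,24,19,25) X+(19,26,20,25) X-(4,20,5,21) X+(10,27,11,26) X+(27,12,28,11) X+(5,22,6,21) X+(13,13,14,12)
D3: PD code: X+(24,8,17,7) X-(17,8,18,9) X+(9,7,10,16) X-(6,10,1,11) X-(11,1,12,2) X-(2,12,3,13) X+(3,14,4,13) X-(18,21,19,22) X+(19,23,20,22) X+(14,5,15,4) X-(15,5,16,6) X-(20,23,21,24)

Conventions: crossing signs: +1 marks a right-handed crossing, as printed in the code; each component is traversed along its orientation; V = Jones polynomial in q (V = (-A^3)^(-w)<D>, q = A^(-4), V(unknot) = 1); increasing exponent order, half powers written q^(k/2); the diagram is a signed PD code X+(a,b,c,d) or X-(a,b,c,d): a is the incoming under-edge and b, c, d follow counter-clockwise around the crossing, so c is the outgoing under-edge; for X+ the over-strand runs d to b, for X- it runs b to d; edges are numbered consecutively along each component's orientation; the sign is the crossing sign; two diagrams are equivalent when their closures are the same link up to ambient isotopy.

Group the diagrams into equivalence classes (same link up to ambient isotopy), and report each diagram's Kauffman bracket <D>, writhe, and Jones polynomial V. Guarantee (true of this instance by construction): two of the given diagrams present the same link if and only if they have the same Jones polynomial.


equivalence classes: {D1} | {D2} | {D3}
D1 (bracket A^-10 + 3A^-2 - A^2 + 3A^6 - 2A^10 + A^14 - A^18; 12 crossings at w = -2): V = -q^-6 + q^-5 - 2q^-4 + 3q^-3 - q^-2 + 3q^-1 + q
V(D2) = q^-4 + 2q^-2 - q^-1 + 2 - q + q^2  (w 0, c 14, <D> = A^-8 - A^-4 + 2 - A^4 + 2A^8 + A^16)
D3 (bracket A^-6 + A^-2 + A^2 + A^6; 12 crossings at w = -2): V = q^-3 + q^-2 + q^-1 + 1
key observation: comparing 3 Jones polynomials yields 3 groups


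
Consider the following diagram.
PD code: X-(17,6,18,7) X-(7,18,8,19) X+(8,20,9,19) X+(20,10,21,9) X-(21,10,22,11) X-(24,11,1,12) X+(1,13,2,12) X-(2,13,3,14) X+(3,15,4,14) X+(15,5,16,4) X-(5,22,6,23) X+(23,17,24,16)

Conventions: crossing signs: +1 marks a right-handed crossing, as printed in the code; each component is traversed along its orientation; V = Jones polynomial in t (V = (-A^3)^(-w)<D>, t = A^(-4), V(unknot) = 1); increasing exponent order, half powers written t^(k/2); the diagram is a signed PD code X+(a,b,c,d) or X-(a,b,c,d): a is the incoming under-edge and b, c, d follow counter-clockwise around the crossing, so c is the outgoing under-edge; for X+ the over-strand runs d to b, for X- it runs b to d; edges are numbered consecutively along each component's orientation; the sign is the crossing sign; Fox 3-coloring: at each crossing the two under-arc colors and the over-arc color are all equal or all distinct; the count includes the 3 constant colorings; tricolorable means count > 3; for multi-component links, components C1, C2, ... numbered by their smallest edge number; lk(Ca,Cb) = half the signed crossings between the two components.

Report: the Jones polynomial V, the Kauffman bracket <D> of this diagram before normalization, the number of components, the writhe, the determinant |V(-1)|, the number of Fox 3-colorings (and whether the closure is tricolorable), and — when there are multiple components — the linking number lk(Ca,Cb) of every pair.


V = t^-2 - t^-1 + 1 - t + t^2
<D> = A^-8 - A^-4 + 1 - A^4 + A^8 (w = 0)
1 component over 12 crossings, w = 0
3 Fox colorings among 3^12, |V(-1)| = 5: not tricolorable
why: w = 0 shifts under R1 moves; the (-A^3)^(0) factor cancels that in V


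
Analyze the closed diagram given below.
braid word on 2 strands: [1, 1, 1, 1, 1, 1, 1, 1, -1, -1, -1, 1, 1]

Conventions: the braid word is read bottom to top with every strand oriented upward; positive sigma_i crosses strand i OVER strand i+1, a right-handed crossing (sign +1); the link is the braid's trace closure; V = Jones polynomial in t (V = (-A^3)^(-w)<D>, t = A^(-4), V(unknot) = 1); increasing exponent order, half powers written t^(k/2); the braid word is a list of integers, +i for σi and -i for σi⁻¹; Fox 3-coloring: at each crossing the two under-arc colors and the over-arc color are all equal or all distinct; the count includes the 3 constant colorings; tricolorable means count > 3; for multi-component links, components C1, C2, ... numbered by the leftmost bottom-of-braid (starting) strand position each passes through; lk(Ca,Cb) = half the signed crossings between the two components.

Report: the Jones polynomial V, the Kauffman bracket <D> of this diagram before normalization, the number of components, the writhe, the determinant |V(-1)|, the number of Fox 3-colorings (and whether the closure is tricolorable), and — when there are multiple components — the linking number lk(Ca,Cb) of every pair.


V(t) = t^3 + t^5 - t^6 + t^7 - t^8 + t^9 - t^10
bracket: A^-19 - A^-15 + A^-11 - A^-7 + A^-3 - A - A^9, w = +7
1 component, writhe +7, over 13 crossings
det 7, colorings 3 of 3^13 — not tricolorable
observation: w = +7 shifts under R1 moves; the (-A^3)^(-7) factor cancels that in V


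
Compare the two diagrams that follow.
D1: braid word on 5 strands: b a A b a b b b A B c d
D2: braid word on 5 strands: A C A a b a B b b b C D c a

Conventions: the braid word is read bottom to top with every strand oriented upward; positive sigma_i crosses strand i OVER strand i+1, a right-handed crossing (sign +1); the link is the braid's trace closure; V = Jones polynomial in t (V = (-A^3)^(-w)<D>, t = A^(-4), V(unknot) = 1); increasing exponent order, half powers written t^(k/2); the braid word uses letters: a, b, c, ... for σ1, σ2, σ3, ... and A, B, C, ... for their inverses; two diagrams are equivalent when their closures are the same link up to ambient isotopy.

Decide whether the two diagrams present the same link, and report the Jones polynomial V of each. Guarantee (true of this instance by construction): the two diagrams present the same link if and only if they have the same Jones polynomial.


equivalent: yes
D1 (bracket -A^2 + A^6 + A^14; 12 crossings at w = +6): V = t + t^3 - t^4
D2 (bracket -A^-10 + A^-6 + A^2; 14 crossings at w = +2): V = t + t^3 - t^4
key observation: from 12 to 14 crossings by R-moves: one link, two diagrams


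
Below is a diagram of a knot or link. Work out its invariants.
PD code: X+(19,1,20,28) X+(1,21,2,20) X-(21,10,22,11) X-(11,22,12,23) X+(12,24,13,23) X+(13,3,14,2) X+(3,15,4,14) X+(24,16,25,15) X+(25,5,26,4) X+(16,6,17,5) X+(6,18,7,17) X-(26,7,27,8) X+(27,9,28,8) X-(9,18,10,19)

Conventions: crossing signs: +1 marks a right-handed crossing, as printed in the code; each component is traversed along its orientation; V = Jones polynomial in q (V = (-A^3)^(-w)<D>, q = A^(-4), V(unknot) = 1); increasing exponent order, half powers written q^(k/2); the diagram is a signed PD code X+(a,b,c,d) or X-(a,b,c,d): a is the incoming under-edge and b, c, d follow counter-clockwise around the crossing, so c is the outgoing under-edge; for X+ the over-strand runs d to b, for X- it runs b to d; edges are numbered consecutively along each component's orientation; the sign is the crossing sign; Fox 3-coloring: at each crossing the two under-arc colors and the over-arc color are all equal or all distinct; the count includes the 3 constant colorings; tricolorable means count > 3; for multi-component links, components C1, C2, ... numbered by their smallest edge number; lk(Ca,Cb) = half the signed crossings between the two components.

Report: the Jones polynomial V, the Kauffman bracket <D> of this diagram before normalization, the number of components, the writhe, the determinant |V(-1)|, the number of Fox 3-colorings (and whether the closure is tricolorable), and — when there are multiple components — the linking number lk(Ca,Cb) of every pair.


V = q^2 + 2q^4 - 2q^5 + q^6 - 2q^7 + q^8
<D> = A^-14 - 2A^-10 + A^-6 - 2A^-2 + 2A^2 + A^10 (w = +6)
1 component over 14 crossings, w = +6
27 Fox colorings among 3^14, |V(-1)| = 9: tricolorable
why: w = +6 shifts under R1 moves; the (-A^3)^(-6) factor cancels that in V


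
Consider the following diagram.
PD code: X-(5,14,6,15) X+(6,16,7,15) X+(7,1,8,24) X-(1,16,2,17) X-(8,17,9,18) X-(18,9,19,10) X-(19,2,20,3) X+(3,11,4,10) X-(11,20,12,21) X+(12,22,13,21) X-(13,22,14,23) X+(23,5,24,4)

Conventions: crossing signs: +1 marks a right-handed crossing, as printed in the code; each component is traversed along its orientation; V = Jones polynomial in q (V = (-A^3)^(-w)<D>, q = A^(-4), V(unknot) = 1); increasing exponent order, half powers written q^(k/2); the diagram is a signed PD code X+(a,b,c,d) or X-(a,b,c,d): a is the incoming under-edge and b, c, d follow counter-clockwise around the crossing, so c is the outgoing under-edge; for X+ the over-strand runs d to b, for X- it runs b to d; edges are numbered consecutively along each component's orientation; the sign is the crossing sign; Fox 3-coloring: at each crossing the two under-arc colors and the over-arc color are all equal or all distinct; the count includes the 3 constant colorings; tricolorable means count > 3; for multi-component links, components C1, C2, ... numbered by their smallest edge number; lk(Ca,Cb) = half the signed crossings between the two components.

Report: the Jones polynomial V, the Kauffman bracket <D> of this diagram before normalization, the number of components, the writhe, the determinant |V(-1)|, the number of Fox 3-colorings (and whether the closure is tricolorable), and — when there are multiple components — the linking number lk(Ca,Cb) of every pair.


V = -q^-5 + q^-4 - q^-3 + 2q^-2 - q^-1 + 2 - q
<D> = -A^-10 + 2A^-6 - A^-2 + 2A^2 - A^6 + A^10 - A^14 (w = -2)
1 component over 12 crossings, w = -2
9 Fox colorings among 3^12, |V(-1)| = 9: tricolorable
why: the span of V is 6, forcing >= 6 crossings in any diagram


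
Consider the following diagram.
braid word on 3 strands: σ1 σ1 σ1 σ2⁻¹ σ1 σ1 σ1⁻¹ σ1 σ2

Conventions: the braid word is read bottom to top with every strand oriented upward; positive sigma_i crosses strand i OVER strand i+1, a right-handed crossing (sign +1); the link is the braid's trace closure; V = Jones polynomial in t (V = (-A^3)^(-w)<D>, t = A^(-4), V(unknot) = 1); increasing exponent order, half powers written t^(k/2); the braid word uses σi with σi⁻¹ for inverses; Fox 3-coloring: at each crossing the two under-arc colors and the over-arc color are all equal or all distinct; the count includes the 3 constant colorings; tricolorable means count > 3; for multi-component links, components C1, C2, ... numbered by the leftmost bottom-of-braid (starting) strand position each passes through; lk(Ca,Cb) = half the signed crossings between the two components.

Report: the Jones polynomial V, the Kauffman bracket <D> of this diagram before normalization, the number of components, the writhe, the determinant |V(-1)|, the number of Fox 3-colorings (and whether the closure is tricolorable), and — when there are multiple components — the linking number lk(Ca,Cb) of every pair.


V = -t^(3/2) - 2t^(7/2) + t^(9/2) - t^(11/2) + t^(13/2)
<D> = -A^-11 + A^-7 - A^-3 + 2A + A^9 (w = +5)
2 components over 9 crossings, w = +5
lk(C1,C2): +1
9 Fox colorings among 3^9, |V(-1)| = 6: tricolorable
why: the word shrinks to σ1 σ1 σ1 σ2⁻¹ σ1 σ1 σ2 after cancelling


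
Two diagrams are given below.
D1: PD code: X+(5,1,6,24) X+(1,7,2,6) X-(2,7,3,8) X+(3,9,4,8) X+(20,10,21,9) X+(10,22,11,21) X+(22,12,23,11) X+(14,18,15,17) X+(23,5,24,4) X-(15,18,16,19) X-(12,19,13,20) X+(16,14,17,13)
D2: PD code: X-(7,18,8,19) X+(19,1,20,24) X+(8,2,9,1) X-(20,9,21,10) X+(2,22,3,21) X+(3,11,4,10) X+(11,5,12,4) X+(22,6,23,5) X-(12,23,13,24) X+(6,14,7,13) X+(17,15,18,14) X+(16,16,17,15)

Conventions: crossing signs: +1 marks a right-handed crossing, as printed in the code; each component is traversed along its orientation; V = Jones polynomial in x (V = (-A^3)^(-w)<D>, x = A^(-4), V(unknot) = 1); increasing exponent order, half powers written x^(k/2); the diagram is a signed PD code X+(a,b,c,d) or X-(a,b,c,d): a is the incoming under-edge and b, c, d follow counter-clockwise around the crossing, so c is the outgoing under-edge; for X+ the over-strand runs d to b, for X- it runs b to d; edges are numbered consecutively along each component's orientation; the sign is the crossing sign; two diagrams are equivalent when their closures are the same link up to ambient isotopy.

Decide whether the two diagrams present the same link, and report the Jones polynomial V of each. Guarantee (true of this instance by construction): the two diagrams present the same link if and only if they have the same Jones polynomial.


same link: no
V(D1) = x^2 + 2x^4 - 2x^5 + x^6 - 2x^7 + x^8  [12 crossings, <D> = A^-14 - 2A^-10 + A^-6 - 2A^-2 + 2A^2 + A^10, w = +6]
V(D2) = x - x^2 + 2x^3 - x^4 + x^5 - x^6  (w +6, c 12, <D> = -A^-6 + A^-2 - A^2 + 2A^6 - A^10 + A^14)
note: comparing 2 Jones polynomials yields 2 groups


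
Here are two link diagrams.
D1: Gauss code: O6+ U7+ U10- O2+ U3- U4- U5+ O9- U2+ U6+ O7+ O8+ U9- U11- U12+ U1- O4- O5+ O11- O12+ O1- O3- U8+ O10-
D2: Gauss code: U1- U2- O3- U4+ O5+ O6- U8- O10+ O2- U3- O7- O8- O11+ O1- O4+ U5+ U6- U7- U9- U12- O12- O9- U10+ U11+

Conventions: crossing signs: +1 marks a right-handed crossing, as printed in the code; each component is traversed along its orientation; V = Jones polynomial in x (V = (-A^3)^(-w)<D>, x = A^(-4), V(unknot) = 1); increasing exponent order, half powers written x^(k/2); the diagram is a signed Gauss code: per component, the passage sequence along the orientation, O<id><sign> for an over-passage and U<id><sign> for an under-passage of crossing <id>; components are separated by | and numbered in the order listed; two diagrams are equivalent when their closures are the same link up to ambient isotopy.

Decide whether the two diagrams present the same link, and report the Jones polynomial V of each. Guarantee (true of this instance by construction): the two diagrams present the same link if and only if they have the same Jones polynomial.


equivalent: no
V(D1) = x^-2 - x^-1 + 2 - 2x + x^2 - x^3 + x^4  (w 0, c 12, <D> = A^-16 - A^-12 + A^-8 - 2A^-4 + 2 - A^4 + A^8)
D2 (bracket A^-12; 12 crossings at w = -4): V = 1
why: 2 values of V(x) split the 2 diagrams


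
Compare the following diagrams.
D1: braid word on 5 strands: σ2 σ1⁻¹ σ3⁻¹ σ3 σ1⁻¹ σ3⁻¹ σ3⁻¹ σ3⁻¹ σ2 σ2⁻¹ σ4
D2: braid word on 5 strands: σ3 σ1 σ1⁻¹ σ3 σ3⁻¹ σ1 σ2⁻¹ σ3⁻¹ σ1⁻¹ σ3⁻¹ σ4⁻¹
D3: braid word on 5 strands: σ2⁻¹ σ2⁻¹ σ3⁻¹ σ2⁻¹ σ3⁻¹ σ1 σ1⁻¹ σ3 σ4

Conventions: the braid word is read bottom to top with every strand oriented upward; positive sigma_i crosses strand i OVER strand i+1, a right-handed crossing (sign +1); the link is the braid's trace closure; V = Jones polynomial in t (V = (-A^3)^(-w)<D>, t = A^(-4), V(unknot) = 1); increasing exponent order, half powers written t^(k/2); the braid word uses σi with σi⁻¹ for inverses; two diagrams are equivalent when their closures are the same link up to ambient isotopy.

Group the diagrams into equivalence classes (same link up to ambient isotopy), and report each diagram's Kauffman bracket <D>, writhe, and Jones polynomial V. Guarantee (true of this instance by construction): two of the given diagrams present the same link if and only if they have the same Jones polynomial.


equivalence classes: {D1} | {D2} | {D3}
D1 (bracket A^-3 + 2A^5 - A^9 + A^13 - A^17; 11 crossings at w = -3): V = t^(-13/2) - t^(-11/2) + t^(-9/2) - 2t^(-7/2) - t^(-3/2)
V(D2) = -t^(-1/2) - t^(1/2)  (w -3, c 11, <D> = A^-11 + A^-7)
V(D3) = t^(-9/2) - t^(-5/2) - t^(-3/2) - t^(-1/2)  [9 crossings, <D> = A^-7 + A^-3 + A - A^9, w = -3]
key observation: 3 classes among 3 diagrams; unequal V(t) rules out equality


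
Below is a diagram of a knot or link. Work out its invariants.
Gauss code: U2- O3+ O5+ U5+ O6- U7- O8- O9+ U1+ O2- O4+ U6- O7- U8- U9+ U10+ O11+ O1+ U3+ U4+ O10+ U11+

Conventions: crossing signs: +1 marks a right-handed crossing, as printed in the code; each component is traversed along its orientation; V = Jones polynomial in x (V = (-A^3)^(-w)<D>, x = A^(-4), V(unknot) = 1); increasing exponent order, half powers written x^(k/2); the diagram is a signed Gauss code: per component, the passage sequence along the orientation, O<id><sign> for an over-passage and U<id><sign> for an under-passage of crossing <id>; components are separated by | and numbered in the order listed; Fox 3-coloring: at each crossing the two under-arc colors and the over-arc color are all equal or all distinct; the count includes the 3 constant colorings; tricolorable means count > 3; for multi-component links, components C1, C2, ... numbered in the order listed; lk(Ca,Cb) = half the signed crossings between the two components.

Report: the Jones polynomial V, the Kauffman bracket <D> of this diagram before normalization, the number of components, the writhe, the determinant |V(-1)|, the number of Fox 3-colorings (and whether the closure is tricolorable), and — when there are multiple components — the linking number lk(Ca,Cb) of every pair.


V(x) = -x^-1 + 2 - x + 2x^2 - x^3 + x^4 - x^5
bracket: A^-11 - A^-7 + A^-3 - 2A + A^5 - 2A^9 + A^13, w = +3
1 component, writhe +3, over 11 crossings
det 9, colorings 9 of 3^11 — tricolorable
observation: w = +3 shifts under R1 moves; the (-A^3)^(-3) factor cancels that in V


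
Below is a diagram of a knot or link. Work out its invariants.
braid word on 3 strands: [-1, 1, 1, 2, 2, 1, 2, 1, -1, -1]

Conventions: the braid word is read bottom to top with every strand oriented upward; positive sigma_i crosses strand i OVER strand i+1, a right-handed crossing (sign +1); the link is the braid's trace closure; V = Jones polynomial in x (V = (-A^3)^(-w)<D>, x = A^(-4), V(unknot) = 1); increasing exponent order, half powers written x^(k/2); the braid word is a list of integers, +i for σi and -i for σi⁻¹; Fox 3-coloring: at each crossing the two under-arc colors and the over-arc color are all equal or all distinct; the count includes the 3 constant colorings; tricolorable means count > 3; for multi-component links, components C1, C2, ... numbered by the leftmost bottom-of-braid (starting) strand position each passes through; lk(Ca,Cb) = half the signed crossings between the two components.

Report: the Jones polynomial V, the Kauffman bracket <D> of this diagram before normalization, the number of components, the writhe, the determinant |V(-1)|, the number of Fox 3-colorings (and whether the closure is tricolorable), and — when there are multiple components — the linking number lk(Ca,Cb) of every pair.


V(x) = x + x^3 - x^4
bracket: -A^-4 + 1 + A^8, w = +4
1 component, writhe +4, over 10 crossings
det 3, colorings 9 of 3^10 — tricolorable
observation: w = +4 (over 10 crossings) is diagram-only; (-A^3)^(-4) removes it from V


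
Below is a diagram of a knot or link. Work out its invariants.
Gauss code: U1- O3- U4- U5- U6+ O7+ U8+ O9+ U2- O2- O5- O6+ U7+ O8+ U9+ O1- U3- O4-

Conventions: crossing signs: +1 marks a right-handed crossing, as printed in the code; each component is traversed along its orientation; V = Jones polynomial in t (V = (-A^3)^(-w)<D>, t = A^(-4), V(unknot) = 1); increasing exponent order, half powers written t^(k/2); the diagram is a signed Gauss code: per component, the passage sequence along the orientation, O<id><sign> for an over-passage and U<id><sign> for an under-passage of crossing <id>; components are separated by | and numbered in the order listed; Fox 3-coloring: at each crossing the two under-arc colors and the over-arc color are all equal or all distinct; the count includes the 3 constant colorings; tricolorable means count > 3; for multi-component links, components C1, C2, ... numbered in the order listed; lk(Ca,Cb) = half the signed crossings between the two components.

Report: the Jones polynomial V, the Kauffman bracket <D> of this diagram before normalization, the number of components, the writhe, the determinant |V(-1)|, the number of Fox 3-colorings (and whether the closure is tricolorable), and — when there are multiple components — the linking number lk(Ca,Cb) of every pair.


V = -t^-3 + t^-2 - t^-1 + 3 - t + t^2 - t^3
<D> = A^-15 - A^-11 + A^-7 - 3A^-3 + A - A^5 + A^9 (w = -1)
1 component over 9 crossings, w = -1
27 Fox colorings among 3^9, |V(-1)| = 9: tricolorable
why: det 9 = |V(-1)|; divisible by 3, so tricolorable
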